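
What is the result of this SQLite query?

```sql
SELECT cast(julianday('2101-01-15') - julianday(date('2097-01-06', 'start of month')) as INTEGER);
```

1474

`start of month` rewinds 2097-01-06 to 2097-01-01.
30 days remain in January 2097 after the 1st (31 − 1).
Full months from February 2097 through December 2100 contribute their day counts.
Then 15 days into January 2101.
Total: 30 + 28 + 31 + 30 + 31 + 30 + 31 + 31 + 30 + 31 + 30 + 31 + 31 + 28 + 31 + 30 + 31 + 30 + 31 + 31 + 30 + 31 + 30 + 31 + 31 + 28 + 31 + 30 + 31 + 30 + 31 + 31 + 30 + 31 + 30 + 31 + 31 + 28 + 31 + 30 + 31 + 30 + 31 + 31 + 30 + 31 + 30 + 31 + 15 = 1474.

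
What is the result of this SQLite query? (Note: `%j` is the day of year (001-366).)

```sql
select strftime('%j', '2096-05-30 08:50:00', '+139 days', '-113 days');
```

First apply '+139 days', '-113 days': 2096-05-30 08:50:00 → 2096-06-25 08:50:00.
Day-of-year for 2096-06-25: days since 2096-01-01 inclusive = 177, zero-padded to 177.

177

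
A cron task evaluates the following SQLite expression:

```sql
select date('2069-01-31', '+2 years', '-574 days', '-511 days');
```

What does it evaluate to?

2068-02-11

Adding +2 years to 2069-01-31 gives 2071-01-31.
Applying '-574 days' to 2071-01-31: counting 574 days back gives 2069-07-06.
Applying '-511 days' to 2069-07-06: counting 511 days back gives 2068-02-11.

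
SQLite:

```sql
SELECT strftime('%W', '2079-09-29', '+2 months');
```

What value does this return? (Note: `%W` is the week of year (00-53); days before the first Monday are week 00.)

First apply '+2 months': 2079-09-29 → 2079-11-29.
2079-11-29 is a Wednesday. SQLite's %W counts Mondays since the year started; the result is 48.

48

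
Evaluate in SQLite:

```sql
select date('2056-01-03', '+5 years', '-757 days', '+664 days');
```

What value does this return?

2060-10-02

Adding +5 years to 2056-01-03 gives 2061-01-03.
Applying '-757 days' to 2061-01-03: counting 757 days back gives 2058-12-08.
Applying '+664 days' to 2058-12-08: counting 664 days forward gives 2060-10-02.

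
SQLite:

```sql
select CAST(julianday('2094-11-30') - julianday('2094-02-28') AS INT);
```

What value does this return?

275

0 days remain in February 2094 after the 28th (28 − 28).
Full months from March 2094 through October 2094 contribute their day counts.
Then 30 days into November 2094.
Total: 0 + 31 + 30 + 31 + 30 + 31 + 31 + 30 + 31 + 30 = 275.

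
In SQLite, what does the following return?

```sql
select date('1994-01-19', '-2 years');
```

1992-01-19

Adding -2 years to 1994-01-19 gives 1992-01-19.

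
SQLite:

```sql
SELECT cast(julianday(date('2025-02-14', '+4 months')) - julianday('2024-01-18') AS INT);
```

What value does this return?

513

Adding +4 months to 2025-02-14 gives 2025-06-14.
13 days remain in January 2024 after the 18th (31 − 18).
Full months from February 2024 through May 2025 contribute their day counts.
Then 14 days into June 2025.
Total: 13 + 29 + 31 + 30 + 31 + 30 + 31 + 31 + 30 + 31 + 30 + 31 + 31 + 28 + 31 + 30 + 31 + 14 = 513.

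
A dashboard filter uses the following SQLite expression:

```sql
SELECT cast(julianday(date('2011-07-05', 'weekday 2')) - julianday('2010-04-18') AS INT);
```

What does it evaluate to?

`weekday 2` advances to the next Tuesday; 2011-07-05 is already a Tuesday, so it stays at 2011-07-05.
12 days remain in April 2010 after the 18th (30 − 18).
Full months from May 2010 through June 2011 contribute their day counts.
Then 5 days into July 2011.
Total: 12 + 31 + 30 + 31 + 31 + 30 + 31 + 30 + 31 + 31 + 28 + 31 + 30 + 31 + 30 + 5 = 443.

443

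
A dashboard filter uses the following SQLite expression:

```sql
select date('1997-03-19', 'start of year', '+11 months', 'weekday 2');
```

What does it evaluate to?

`start of year` rewinds 1997-03-19 to 1997-01-01.
Adding +11 months to 1997-01-01 gives 1997-12-01.
`weekday 2` advances to the next Tuesday; 1997-12-01 is a Monday, so it moves forward to 1997-12-02.

1997-12-02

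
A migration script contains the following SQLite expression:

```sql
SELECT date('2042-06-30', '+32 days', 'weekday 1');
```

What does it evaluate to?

2042-08-04

June 2042 has 30 days; 0 remain after the 30th, so 1 days reach 2042-07-01.
July 2042 has 31 days; 30 remain after the 1st, so 31 days reach 2042-08-01.
`weekday 1` advances to the next Monday; 2042-08-01 is a Friday, so it moves forward to 2042-08-04.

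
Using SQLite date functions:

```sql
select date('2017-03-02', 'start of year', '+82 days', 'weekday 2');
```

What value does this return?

`start of year` rewinds 2017-03-02 to 2017-01-01.
Applying '+82 days' to 2017-01-01: counting 82 days forward gives 2017-03-24.
`weekday 2` advances to the next Tuesday; 2017-03-24 is a Friday, so it moves forward to 2017-03-28.

2017-03-28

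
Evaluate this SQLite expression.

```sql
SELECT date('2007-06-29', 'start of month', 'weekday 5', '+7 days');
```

2007-06-08

`start of month` rewinds 2007-06-29 to 2007-06-01.
`weekday 5` advances to the next Friday; 2007-06-01 is already a Friday, so it stays at 2007-06-01.
Advancing 7 more days within June lands on 2007-06-08.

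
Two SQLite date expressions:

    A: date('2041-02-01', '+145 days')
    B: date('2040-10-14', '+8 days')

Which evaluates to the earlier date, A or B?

B

A = 2041-06-26.
B = 2040-10-22.
B is earlier.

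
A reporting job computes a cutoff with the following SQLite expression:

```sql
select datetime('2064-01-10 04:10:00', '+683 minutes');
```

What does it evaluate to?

683 minutes = 11h 23m; +683 minutes from 2064-01-10 04:10:00 is 2064-01-10 15:33:00.

2064-01-10 15:33:00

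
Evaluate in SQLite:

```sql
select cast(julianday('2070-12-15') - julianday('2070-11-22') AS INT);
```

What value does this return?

23

8 days remain in November 2070 after the 22nd (30 − 22).
Then 15 days into December 2070.
Total: 8 + 15 = 23.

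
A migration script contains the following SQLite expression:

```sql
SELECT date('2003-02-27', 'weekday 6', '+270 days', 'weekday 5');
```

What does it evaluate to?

2003-11-28

`weekday 6` advances to the next Saturday; 2003-02-27 is a Thursday, so it moves forward to 2003-03-01.
Applying '+270 days' to 2003-03-01: counting 270 days forward gives 2003-11-26.
`weekday 5` advances to the next Friday; 2003-11-26 is a Wednesday, so it moves forward to 2003-11-28.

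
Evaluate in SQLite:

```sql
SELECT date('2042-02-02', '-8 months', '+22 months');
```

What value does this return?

Adding -8 months to 2042-02-02 gives 2041-06-02.
Adding +22 months to 2041-06-02 gives 2043-04-02.

2043-04-02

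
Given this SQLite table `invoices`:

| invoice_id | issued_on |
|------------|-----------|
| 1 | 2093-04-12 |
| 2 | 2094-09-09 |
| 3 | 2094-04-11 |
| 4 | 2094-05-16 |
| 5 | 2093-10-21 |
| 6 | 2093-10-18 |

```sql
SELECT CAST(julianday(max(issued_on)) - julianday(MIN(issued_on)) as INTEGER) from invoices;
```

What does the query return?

515

MIN = 2093-04-12, MAX = 2094-09-09.
18 days remain in April 2093 after the 12th (30 − 12).
Full months from May 2093 through August 2094 contribute their day counts.
Then 9 days into September 2094.
Total: 18 + 31 + 30 + 31 + 31 + 30 + 31 + 30 + 31 + 31 + 28 + 31 + 30 + 31 + 30 + 31 + 31 + 9 = 515.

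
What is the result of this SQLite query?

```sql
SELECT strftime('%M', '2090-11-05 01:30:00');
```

`%M` extracts the 2-digit minute: 30.

30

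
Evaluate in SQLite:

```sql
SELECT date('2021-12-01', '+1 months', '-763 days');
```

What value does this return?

2019-11-30

Adding +1 month to 2021-12-01 gives 2022-01-01.
Applying '-763 days' to 2022-01-01: counting 763 days back gives 2019-11-30.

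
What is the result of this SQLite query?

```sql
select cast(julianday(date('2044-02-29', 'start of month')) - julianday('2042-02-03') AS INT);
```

`start of month` rewinds 2044-02-29 to 2044-02-01.
25 days remain in February 2042 after the 3rd (28 − 3).
Full months from March 2042 through January 2044 contribute their day counts.
Then 1 day into February 2044.
Total: 25 + 31 + 30 + 31 + 30 + 31 + 31 + 30 + 31 + 30 + 31 + 31 + 28 + 31 + 30 + 31 + 30 + 31 + 31 + 30 + 31 + 30 + 31 + 31 + 1 = 728.

728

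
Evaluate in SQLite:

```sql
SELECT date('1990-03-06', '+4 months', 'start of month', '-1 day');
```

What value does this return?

1990-06-30

Adding +4 months to 1990-03-06 gives 1990-07-06.
`start of month` rewinds 1990-07-06 to 1990-07-01.
Going back 1 day from 1990-07-01 reaches 1990-06-30 (last day of June, 30 days).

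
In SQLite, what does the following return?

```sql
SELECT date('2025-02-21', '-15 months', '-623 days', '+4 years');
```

2026-03-08

Adding -15 months to 2025-02-21 gives 2023-11-21.
Applying '-623 days' to 2023-11-21: counting 623 days back gives 2022-03-08.
Adding +4 years to 2022-03-08 gives 2026-03-08.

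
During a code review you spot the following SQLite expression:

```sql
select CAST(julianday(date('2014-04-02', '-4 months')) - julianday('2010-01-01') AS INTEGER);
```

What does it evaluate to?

Adding -4 months to 2014-04-02 gives 2013-12-02.
30 days remain in January 2010 after the 1st (31 − 1).
Full months from February 2010 through November 2013 contribute their day counts.
Then 2 days into December 2013.
Total: 30 + 28 + 31 + 30 + 31 + 30 + 31 + 31 + 30 + 31 + 30 + 31 + 31 + 28 + 31 + 30 + 31 + 30 + 31 + 31 + 30 + 31 + 30 + 31 + 31 + 29 + 31 + 30 + 31 + 30 + 31 + 31 + 30 + 31 + 30 + 31 + 31 + 28 + 31 + 30 + 31 + 30 + 31 + 31 + 30 + 31 + 30 + 2 = 1431.

1431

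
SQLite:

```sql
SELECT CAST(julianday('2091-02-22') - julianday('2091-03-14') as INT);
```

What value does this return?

-20

6 days remain in February 2091 after the 22nd (28 − 22).
Then 14 days into March 2091.
Total: 6 + 14 = 20.
The subtraction is earlier − later, so the result is −20 → -20.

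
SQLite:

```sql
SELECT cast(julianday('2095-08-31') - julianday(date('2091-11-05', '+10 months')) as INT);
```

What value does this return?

Adding +10 months to 2091-11-05 gives 2092-09-05.
25 days remain in September 2092 after the 5th (30 − 5).
Full months from October 2092 through July 2095 contribute their day counts.
Then 31 days into August 2095.
Total: 25 + 31 + 30 + 31 + 31 + 28 + 31 + 30 + 31 + 30 + 31 + 31 + 30 + 31 + 30 + 31 + 31 + 28 + 31 + 30 + 31 + 30 + 31 + 31 + 30 + 31 + 30 + 31 + 31 + 28 + 31 + 30 + 31 + 30 + 31 + 31 = 1090.

1090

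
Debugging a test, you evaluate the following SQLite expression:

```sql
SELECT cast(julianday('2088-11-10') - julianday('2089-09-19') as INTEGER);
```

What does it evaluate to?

20 days remain in November 2088 after the 10th (30 − 10).
Full months from December 2088 through August 2089 contribute their day counts.
Then 19 days into September 2089.
Total: 20 + 31 + 31 + 28 + 31 + 30 + 31 + 30 + 31 + 31 + 19 = 313.
The subtraction is earlier − later, so the result is −313 → -313.

-313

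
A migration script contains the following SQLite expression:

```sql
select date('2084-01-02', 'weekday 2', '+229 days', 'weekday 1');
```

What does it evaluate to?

`weekday 2` advances to the next Tuesday; 2084-01-02 is a Sunday, so it moves forward to 2084-01-04.
Applying '+229 days' to 2084-01-04: counting 229 days forward gives 2084-08-20.
`weekday 1` advances to the next Monday; 2084-08-20 is a Sunday, so it moves forward to 2084-08-21.

2084-08-21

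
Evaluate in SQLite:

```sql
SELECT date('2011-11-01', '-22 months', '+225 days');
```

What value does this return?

2010-08-14

Adding -22 months to 2011-11-01 gives 2010-01-01.
Applying '+225 days' to 2010-01-01: counting 225 days forward gives 2010-08-14.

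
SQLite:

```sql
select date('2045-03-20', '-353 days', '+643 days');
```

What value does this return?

Applying '-353 days' to 2045-03-20: counting 353 days back gives 2044-04-01.
Applying '+643 days' to 2044-04-01: counting 643 days forward gives 2046-01-04.

2046-01-04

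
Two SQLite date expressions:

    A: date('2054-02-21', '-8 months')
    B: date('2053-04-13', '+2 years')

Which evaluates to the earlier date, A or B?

A = 2053-06-21.
B = 2055-04-13.
A is earlier.

A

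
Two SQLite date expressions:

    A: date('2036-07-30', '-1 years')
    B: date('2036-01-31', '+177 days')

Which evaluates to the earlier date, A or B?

A = 2035-07-30.
B = 2036-07-26.
A is earlier.

A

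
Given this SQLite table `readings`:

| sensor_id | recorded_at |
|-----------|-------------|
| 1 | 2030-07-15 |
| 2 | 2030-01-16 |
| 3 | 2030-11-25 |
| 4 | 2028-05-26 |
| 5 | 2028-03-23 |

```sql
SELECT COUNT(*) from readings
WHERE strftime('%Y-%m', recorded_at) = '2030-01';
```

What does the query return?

1

Rows with year-month 2030-01: 2030-01-16 → 1.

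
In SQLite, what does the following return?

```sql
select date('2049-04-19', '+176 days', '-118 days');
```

Applying '+176 days' to 2049-04-19: counting 176 days forward gives 2049-10-12.
Applying '-118 days' to 2049-10-12: counting 118 days back gives 2049-06-16.

2049-06-16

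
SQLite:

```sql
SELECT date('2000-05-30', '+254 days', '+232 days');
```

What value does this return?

2001-09-28

Applying '+254 days' to 2000-05-30: counting 254 days forward gives 2001-02-08.
Applying '+232 days' to 2001-02-08: counting 232 days forward gives 2001-09-28.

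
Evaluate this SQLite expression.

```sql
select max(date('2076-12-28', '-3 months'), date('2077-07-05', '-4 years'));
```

date('2076-12-28', '-3 months') → 2076-09-28.
date('2077-07-05', '-4 years') → 2073-07-05.
Later of the two is 2076-09-28.

2076-09-28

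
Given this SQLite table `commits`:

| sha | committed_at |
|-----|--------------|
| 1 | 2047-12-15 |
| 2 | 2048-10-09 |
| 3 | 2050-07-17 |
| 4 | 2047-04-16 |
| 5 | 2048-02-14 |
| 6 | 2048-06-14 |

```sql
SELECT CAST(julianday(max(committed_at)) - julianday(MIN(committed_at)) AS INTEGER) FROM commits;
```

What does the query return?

MIN = 2047-04-16, MAX = 2050-07-17.
14 days remain in April 2047 after the 16th (30 − 16).
Full months from May 2047 through June 2050 contribute their day counts.
Then 17 days into July 2050.
Total: 14 + 31 + 30 + 31 + 31 + 30 + 31 + 30 + 31 + 31 + 29 + 31 + 30 + 31 + 30 + 31 + 31 + 30 + 31 + 30 + 31 + 31 + 28 + 31 + 30 + 31 + 30 + 31 + 31 + 30 + 31 + 30 + 31 + 31 + 28 + 31 + 30 + 31 + 30 + 17 = 1188.

1188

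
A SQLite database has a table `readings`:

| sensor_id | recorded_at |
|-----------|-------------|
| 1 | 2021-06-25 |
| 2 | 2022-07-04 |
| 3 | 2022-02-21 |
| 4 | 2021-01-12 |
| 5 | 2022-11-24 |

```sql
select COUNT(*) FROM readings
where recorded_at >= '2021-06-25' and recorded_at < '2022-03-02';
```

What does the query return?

Rows in [2021-06-25, 2022-03-02): 2021-06-25, 2022-02-21 → 2 rows.

2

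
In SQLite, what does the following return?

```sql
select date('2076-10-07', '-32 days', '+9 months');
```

Going back 7 days from 2076-10-07 reaches 2076-09-30 (last day of September, 30 days).
Going back 25 days within September lands on 2076-09-05.
Adding +9 months to 2076-09-05 gives 2077-06-05.

2077-06-05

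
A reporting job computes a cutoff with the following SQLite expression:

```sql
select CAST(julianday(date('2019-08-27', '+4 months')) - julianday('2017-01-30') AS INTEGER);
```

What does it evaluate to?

Adding +4 months to 2019-08-27 gives 2019-12-27.
1 day remains in January 2017 after the 30th (31 − 30).
Full months from February 2017 through November 2019 contribute their day counts.
Then 27 days into December 2019.
Total: 1 + 28 + 31 + 30 + 31 + 30 + 31 + 31 + 30 + 31 + 30 + 31 + 31 + 28 + 31 + 30 + 31 + 30 + 31 + 31 + 30 + 31 + 30 + 31 + 31 + 28 + 31 + 30 + 31 + 30 + 31 + 31 + 30 + 31 + 30 + 27 = 1061.

1061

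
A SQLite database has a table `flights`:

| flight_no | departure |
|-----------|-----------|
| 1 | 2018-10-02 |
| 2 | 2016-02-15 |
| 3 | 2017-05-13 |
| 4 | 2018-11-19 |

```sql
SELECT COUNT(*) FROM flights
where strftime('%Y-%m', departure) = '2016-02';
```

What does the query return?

1

Rows with year-month 2016-02: 2016-02-15 → 1.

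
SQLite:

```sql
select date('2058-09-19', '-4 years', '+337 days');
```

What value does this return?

2055-08-22

Adding -4 years to 2058-09-19 gives 2054-09-19.
Applying '+337 days' to 2054-09-19: counting 337 days forward gives 2055-08-22.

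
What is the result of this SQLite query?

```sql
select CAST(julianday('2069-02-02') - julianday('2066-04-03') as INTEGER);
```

1036

27 days remain in April 2066 after the 3rd (30 − 3).
Full months from May 2066 through January 2069 contribute their day counts.
Then 2 days into February 2069.
Total: 27 + 31 + 30 + 31 + 31 + 30 + 31 + 30 + 31 + 31 + 28 + 31 + 30 + 31 + 30 + 31 + 31 + 30 + 31 + 30 + 31 + 31 + 29 + 31 + 30 + 31 + 30 + 31 + 31 + 30 + 31 + 30 + 31 + 31 + 2 = 1036.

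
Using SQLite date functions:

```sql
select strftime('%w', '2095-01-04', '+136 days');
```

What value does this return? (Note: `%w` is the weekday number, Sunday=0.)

5

First apply '+136 days': 2095-01-04 → 2095-05-20.
2095-05-20 is a Friday; with Sunday=0 that is 5.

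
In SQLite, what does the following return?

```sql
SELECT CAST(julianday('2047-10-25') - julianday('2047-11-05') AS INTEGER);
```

-11

6 days remain in October 2047 after the 25th (31 − 25).
Then 5 days into November 2047.
Total: 6 + 5 = 11.
The subtraction is earlier − later, so the result is −11 → -11.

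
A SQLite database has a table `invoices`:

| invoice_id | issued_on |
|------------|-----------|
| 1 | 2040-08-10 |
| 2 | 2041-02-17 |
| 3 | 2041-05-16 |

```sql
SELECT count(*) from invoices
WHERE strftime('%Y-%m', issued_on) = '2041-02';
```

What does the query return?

Rows with year-month 2041-02: 2041-02-17 → 1.

1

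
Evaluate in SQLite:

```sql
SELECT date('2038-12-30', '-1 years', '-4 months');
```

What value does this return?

2037-08-30

Adding -1 year to 2038-12-30 gives 2037-12-30.
Adding -4 months to 2037-12-30 gives 2037-08-30.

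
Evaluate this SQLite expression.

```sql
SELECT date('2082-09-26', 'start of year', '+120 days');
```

`start of year` rewinds 2082-09-26 to 2082-01-01.
Applying '+120 days' to 2082-01-01: counting 120 days forward gives 2082-05-01.

2082-05-01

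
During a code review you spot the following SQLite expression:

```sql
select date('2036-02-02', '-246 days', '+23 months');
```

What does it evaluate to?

Applying '-246 days' to 2036-02-02: counting 246 days back gives 2035-06-01.
Adding +23 months to 2035-06-01 gives 2037-05-01.

2037-05-01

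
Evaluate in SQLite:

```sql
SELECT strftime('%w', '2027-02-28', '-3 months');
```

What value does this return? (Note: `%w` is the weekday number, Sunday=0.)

First apply '-3 months': 2027-02-28 → 2026-11-28.
2026-11-28 is a Saturday; with Sunday=0 that is 6.

6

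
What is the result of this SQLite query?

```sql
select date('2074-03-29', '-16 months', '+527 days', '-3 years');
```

Adding -16 months to 2074-03-29 gives 2072-11-29.
Applying '+527 days' to 2072-11-29: counting 527 days forward gives 2074-05-10.
Adding -3 years to 2074-05-10 gives 2071-05-10.

2071-05-10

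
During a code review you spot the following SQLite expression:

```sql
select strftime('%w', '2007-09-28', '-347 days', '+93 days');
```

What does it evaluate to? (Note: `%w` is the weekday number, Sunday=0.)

First apply '-347 days', '+93 days': 2007-09-28 → 2007-01-17.
2007-01-17 is a Wednesday; with Sunday=0 that is 3.

3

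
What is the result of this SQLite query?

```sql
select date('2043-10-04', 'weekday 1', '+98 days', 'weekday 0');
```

2044-01-17

`weekday 1` advances to the next Monday; 2043-10-04 is a Sunday, so it moves forward to 2043-10-05.
Applying '+98 days' to 2043-10-05: counting 98 days forward gives 2044-01-11.
`weekday 0` advances to the next Sunday; 2044-01-11 is a Monday, so it moves forward to 2044-01-17.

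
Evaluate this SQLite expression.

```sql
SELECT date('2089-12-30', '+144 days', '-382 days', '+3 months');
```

2089-08-06

Applying '+144 days' to 2089-12-30: counting 144 days forward gives 2090-05-23.
Applying '-382 days' to 2090-05-23: counting 382 days back gives 2089-05-06.
Adding +3 months to 2089-05-06 gives 2089-08-06.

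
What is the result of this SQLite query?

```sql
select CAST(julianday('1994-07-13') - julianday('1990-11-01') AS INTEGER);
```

1350

29 days remain in November 1990 after the 1st (30 − 1).
Full months from December 1990 through June 1994 contribute their day counts.
Then 13 days into July 1994.
Total: 29 + 31 + 31 + 28 + 31 + 30 + 31 + 30 + 31 + 31 + 30 + 31 + 30 + 31 + 31 + 29 + 31 + 30 + 31 + 30 + 31 + 31 + 30 + 31 + 30 + 31 + 31 + 28 + 31 + 30 + 31 + 30 + 31 + 31 + 30 + 31 + 30 + 31 + 31 + 28 + 31 + 30 + 31 + 30 + 13 = 1350.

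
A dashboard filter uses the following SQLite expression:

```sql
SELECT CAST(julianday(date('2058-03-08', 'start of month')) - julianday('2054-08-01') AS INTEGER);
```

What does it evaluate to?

`start of month` rewinds 2058-03-08 to 2058-03-01.
30 days remain in August 2054 after the 1st (31 − 1).
Full months from September 2054 through February 2058 contribute their day counts.
Then 1 day into March 2058.
Total: 30 + 30 + 31 + 30 + 31 + 31 + 28 + 31 + 30 + 31 + 30 + 31 + 31 + 30 + 31 + 30 + 31 + 31 + 29 + 31 + 30 + 31 + 30 + 31 + 31 + 30 + 31 + 30 + 31 + 31 + 28 + 31 + 30 + 31 + 30 + 31 + 31 + 30 + 31 + 30 + 31 + 31 + 28 + 1 = 1308.

1308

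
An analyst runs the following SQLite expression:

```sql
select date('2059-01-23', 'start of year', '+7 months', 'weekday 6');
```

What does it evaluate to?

2059-08-02

`start of year` rewinds 2059-01-23 to 2059-01-01.
Adding +7 months to 2059-01-01 gives 2059-08-01.
`weekday 6` advances to the next Saturday; 2059-08-01 is a Friday, so it moves forward to 2059-08-02.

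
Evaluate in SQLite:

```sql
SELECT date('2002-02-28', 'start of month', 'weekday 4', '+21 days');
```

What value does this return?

`start of month` rewinds 2002-02-28 to 2002-02-01.
`weekday 4` advances to the next Thursday; 2002-02-01 is a Friday, so it moves forward to 2002-02-07.
Advancing 21 more days within February lands on 2002-02-28.

2002-02-28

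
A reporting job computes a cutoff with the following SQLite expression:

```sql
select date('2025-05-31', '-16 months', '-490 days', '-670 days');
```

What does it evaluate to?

Adding -16 months to 2025-05-31 gives 2024-01-31.
Applying '-490 days' to 2024-01-31: counting 490 days back gives 2022-09-28.
Applying '-670 days' to 2022-09-28: counting 670 days back gives 2020-11-27.

2020-11-27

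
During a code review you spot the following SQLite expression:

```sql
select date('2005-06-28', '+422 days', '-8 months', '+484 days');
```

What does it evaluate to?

Applying '+422 days' to 2005-06-28: counting 422 days forward gives 2006-08-24.
Adding -8 months to 2006-08-24 gives 2005-12-24.
Applying '+484 days' to 2005-12-24: counting 484 days forward gives 2007-04-22.

2007-04-22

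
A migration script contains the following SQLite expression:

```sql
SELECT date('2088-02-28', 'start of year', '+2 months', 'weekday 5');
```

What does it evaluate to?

`start of year` rewinds 2088-02-28 to 2088-01-01.
Adding +2 months to 2088-01-01 gives 2088-03-01.
`weekday 5` advances to the next Friday; 2088-03-01 is a Monday, so it moves forward to 2088-03-05.

2088-03-05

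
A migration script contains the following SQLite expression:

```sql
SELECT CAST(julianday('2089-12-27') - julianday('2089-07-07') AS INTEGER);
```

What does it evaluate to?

24 days remain in July 2089 after the 7th (31 − 7).
August 2089: 31 days.
September 2089: 30 days.
October 2089: 31 days.
November 2089: 30 days.
Then 27 days into December 2089.
Total: 24 + 31 + 30 + 31 + 30 + 27 = 173.

173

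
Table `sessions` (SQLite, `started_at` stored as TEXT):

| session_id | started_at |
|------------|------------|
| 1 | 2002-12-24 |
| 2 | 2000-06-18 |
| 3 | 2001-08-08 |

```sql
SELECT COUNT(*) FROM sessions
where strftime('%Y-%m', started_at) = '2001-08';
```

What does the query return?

1

Rows with year-month 2001-08: 2001-08-08 → 1.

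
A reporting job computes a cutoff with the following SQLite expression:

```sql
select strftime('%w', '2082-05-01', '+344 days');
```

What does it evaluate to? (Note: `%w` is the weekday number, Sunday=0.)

First apply '+344 days': 2082-05-01 → 2083-04-10.
2083-04-10 is a Saturday; with Sunday=0 that is 6.

6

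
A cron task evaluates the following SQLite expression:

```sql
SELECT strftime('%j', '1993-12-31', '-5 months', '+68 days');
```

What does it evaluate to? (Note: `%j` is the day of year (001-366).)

280

First apply '-5 months', '+68 days': 1993-12-31 → 1993-10-07.
Day-of-year for 1993-10-07: days since 1993-01-01 inclusive = 280, zero-padded to 280.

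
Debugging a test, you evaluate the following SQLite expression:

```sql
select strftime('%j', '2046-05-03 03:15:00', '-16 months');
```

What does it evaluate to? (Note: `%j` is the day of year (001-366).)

003

First apply '-16 months': 2046-05-03 03:15:00 → 2045-01-03 03:15:00.
Day-of-year for 2045-01-03: days since 2045-01-01 inclusive = 3, zero-padded to 003.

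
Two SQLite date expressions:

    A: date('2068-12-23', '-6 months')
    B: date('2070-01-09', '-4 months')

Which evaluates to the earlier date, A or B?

A = 2068-06-23.
B = 2069-09-09.
A is earlier.

A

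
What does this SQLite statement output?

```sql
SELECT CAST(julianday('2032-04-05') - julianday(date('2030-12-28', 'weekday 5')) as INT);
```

458

`weekday 5` advances to the next Friday; 2030-12-28 is a Saturday, so it moves forward to 2031-01-03.
28 days remain in January 2031 after the 3rd (31 − 3).
Full months from February 2031 through March 2032 contribute their day counts.
Then 5 days into April 2032.
Total: 28 + 28 + 31 + 30 + 31 + 30 + 31 + 31 + 30 + 31 + 30 + 31 + 31 + 29 + 31 + 5 = 458.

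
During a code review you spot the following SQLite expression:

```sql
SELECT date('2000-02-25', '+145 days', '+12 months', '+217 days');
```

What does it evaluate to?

2002-02-21

Applying '+145 days' to 2000-02-25: counting 145 days forward gives 2000-07-19.
Adding +12 months to 2000-07-19 gives 2001-07-19.
Applying '+217 days' to 2001-07-19: counting 217 days forward gives 2002-02-21.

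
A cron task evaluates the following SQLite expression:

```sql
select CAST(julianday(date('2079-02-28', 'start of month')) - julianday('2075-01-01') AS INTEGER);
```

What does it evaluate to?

1492

`start of month` rewinds 2079-02-28 to 2079-02-01.
30 days remain in January 2075 after the 1st (31 − 1).
Full months from February 2075 through January 2079 contribute their day counts.
Then 1 day into February 2079.
Total: 30 + 28 + 31 + 30 + 31 + 30 + 31 + 31 + 30 + 31 + 30 + 31 + 31 + 29 + 31 + 30 + 31 + 30 + 31 + 31 + 30 + 31 + 30 + 31 + 31 + 28 + 31 + 30 + 31 + 30 + 31 + 31 + 30 + 31 + 30 + 31 + 31 + 28 + 31 + 30 + 31 + 30 + 31 + 31 + 30 + 31 + 30 + 31 + 31 + 1 = 1492.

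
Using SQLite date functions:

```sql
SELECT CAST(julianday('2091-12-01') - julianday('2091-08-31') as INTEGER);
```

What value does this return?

0 days remain in August 2091 after the 31st (31 − 31).
September 2091: 30 days.
October 2091: 31 days.
November 2091: 30 days.
Then 1 day into December 2091.
Total: 0 + 30 + 31 + 30 + 1 = 92.

92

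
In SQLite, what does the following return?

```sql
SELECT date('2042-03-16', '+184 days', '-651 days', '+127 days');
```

Applying '+184 days' to 2042-03-16: counting 184 days forward gives 2042-09-16.
Applying '-651 days' to 2042-09-16: counting 651 days back gives 2040-12-04.
Applying '+127 days' to 2040-12-04: counting 127 days forward gives 2041-04-10.

2041-04-10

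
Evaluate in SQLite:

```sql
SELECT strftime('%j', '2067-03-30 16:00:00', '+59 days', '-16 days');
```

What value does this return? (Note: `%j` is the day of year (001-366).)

132

First apply '+59 days', '-16 days': 2067-03-30 16:00:00 → 2067-05-12 16:00:00.
Day-of-year for 2067-05-12: days since 2067-01-01 inclusive = 132, zero-padded to 132.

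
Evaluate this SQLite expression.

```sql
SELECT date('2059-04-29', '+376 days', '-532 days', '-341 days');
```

Applying '+376 days' to 2059-04-29: counting 376 days forward gives 2060-05-09.
Applying '-532 days' to 2060-05-09: counting 532 days back gives 2058-11-24.
Applying '-341 days' to 2058-11-24: counting 341 days back gives 2057-12-18.

2057-12-18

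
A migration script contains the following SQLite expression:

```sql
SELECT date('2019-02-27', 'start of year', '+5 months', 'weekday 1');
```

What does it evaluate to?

`start of year` rewinds 2019-02-27 to 2019-01-01.
Adding +5 months to 2019-01-01 gives 2019-06-01.
`weekday 1` advances to the next Monday; 2019-06-01 is a Saturday, so it moves forward to 2019-06-03.

2019-06-03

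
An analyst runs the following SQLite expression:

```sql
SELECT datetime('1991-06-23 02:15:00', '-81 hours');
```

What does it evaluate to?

-81 hours from 1991-06-23 02:15:00 is 1991-06-19 17:15:00 (crosses midnight).

1991-06-19 17:15:00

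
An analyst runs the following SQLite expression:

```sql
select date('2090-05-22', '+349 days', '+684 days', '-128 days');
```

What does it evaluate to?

2092-11-12

Applying '+349 days' to 2090-05-22: counting 349 days forward gives 2091-05-06.
Applying '+684 days' to 2091-05-06: counting 684 days forward gives 2093-03-20.
Applying '-128 days' to 2093-03-20: counting 128 days back gives 2092-11-12.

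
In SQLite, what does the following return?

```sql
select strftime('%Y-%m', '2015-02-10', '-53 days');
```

2014-12

First apply '-53 days': 2015-02-10 → 2014-12-19.
`%Y-%m` extracts the year-month: 2014-12.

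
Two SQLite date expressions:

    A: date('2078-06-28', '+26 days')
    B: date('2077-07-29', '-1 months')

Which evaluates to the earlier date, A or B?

B

A = 2078-07-24.
B = 2077-06-29.
B is earlier.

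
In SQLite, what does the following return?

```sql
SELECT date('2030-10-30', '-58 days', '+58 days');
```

Applying '-58 days' to 2030-10-30: counting 58 days back gives 2030-09-02.
Applying '+58 days' to 2030-09-02: counting 58 days forward gives 2030-10-30.

2030-10-30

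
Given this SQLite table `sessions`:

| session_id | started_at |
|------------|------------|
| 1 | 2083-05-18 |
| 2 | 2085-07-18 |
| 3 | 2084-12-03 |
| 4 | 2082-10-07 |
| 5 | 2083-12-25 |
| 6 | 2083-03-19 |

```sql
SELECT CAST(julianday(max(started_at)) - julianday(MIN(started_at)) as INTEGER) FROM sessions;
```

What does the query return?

1015

MIN = 2082-10-07, MAX = 2085-07-18.
24 days remain in October 2082 after the 7th (31 − 7).
Full months from November 2082 through June 2085 contribute their day counts.
Then 18 days into July 2085.
Total: 24 + 30 + 31 + 31 + 28 + 31 + 30 + 31 + 30 + 31 + 31 + 30 + 31 + 30 + 31 + 31 + 29 + 31 + 30 + 31 + 30 + 31 + 31 + 30 + 31 + 30 + 31 + 31 + 28 + 31 + 30 + 31 + 30 + 18 = 1015.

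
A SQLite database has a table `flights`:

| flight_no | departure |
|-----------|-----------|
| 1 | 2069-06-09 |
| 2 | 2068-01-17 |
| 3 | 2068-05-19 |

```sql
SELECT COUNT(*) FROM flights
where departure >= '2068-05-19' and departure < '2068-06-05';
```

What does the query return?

Rows in [2068-05-19, 2068-06-05): 2068-05-19 → 1 row.

1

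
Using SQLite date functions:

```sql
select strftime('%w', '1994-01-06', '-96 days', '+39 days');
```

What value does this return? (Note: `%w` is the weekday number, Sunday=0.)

First apply '-96 days', '+39 days': 1994-01-06 → 1993-11-10.
1993-11-10 is a Wednesday; with Sunday=0 that is 3.

3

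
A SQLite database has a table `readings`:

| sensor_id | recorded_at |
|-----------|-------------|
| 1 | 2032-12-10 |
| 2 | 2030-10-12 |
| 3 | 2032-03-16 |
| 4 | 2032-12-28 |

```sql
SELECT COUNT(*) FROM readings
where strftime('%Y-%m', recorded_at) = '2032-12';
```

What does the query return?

Rows with year-month 2032-12: 2032-12-10, 2032-12-28 → 2.

2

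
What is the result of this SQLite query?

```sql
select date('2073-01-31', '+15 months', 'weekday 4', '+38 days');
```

Adding +15 months to 2073-01-31 targets 2074-04-31. April 2074 has only 30 days, so SQLite normalizes the 1-day overflow forward to 2074-05-01.
`weekday 4` advances to the next Thursday; 2074-05-01 is a Tuesday, so it moves forward to 2074-05-03.
May 2074 has 31 days; 28 remain after the 3rd, so 29 days reach 2074-06-01.
Advancing 9 more days within June lands on 2074-06-10.

2074-06-10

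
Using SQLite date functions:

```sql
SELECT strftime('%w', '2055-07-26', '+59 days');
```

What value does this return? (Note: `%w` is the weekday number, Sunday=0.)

4

First apply '+59 days': 2055-07-26 → 2055-09-23.
2055-09-23 is a Thursday; with Sunday=0 that is 4.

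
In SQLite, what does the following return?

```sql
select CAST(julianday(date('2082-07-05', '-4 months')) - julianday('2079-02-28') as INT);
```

Adding -4 months to 2082-07-05 gives 2082-03-05.
0 days remain in February 2079 after the 28th (28 − 28).
Full months from March 2079 through February 2082 contribute their day counts.
Then 5 days into March 2082.
Total: 0 + 31 + 30 + 31 + 30 + 31 + 31 + 30 + 31 + 30 + 31 + 31 + 29 + 31 + 30 + 31 + 30 + 31 + 31 + 30 + 31 + 30 + 31 + 31 + 28 + 31 + 30 + 31 + 30 + 31 + 31 + 30 + 31 + 30 + 31 + 31 + 28 + 5 = 1101.

1101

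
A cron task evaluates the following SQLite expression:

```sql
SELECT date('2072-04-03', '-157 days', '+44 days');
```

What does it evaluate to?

Applying '-157 days' to 2072-04-03: counting 157 days back gives 2071-10-29.
Applying '+44 days' to 2071-10-29: counting 44 days forward gives 2071-12-12.

2071-12-12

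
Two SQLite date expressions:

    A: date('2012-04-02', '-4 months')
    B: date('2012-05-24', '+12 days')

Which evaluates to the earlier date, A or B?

A = 2011-12-02.
B = 2012-06-05.
A is earlier.

A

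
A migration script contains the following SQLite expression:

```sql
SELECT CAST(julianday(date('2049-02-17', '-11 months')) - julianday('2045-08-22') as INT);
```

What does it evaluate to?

938

Adding -11 months to 2049-02-17 gives 2048-03-17.
9 days remain in August 2045 after the 22nd (31 − 22).
Full months from September 2045 through February 2048 contribute their day counts.
Then 17 days into March 2048.
Total: 9 + 30 + 31 + 30 + 31 + 31 + 28 + 31 + 30 + 31 + 30 + 31 + 31 + 30 + 31 + 30 + 31 + 31 + 28 + 31 + 30 + 31 + 30 + 31 + 31 + 30 + 31 + 30 + 31 + 31 + 29 + 17 = 938.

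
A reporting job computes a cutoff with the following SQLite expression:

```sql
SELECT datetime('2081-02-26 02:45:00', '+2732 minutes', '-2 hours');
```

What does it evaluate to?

2732 minutes = 45h 32m; +2732 minutes from 2081-02-26 02:45:00 is 2081-02-28 00:17:00 (crosses midnight).
-2 hours from 2081-02-28 00:17:00 is 2081-02-27 22:17:00 (crosses midnight).

2081-02-27 22:17:00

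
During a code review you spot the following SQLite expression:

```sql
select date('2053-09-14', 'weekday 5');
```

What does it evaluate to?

`weekday 5` advances to the next Friday; 2053-09-14 is a Sunday, so it moves forward to 2053-09-19.

2053-09-19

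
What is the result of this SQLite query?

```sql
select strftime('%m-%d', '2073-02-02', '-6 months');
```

First apply '-6 months': 2073-02-02 → 2072-08-02.
`%m-%d` extracts the month-day: 08-02.

08-02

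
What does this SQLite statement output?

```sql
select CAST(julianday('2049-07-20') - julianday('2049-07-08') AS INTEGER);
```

12

Both dates are in July 2049: 20 − 8 = 12.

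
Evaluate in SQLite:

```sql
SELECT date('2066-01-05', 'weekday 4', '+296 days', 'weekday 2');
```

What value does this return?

`weekday 4` advances to the next Thursday; 2066-01-05 is a Tuesday, so it moves forward to 2066-01-07.
Applying '+296 days' to 2066-01-07: counting 296 days forward gives 2066-10-30.
`weekday 2` advances to the next Tuesday; 2066-10-30 is a Saturday, so it moves forward to 2066-11-02.

2066-11-02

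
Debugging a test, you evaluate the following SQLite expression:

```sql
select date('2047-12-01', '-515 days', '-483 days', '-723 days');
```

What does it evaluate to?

Applying '-515 days' to 2047-12-01: counting 515 days back gives 2046-07-04.
Applying '-483 days' to 2046-07-04: counting 483 days back gives 2045-03-08.
Applying '-723 days' to 2045-03-08: counting 723 days back gives 2043-03-16.

2043-03-16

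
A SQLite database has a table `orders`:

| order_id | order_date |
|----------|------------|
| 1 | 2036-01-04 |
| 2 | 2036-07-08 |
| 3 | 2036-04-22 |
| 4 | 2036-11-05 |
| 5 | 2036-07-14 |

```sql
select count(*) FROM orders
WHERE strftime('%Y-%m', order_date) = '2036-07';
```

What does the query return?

Rows with year-month 2036-07: 2036-07-08, 2036-07-14 → 2.

2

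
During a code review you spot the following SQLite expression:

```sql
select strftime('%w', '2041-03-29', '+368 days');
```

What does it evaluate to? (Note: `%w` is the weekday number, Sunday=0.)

2

First apply '+368 days': 2041-03-29 → 2042-04-01.
2042-04-01 is a Tuesday; with Sunday=0 that is 2.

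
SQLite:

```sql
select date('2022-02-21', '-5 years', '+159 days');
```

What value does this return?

2017-07-30

Adding -5 years to 2022-02-21 gives 2017-02-21.
Applying '+159 days' to 2017-02-21: counting 159 days forward gives 2017-07-30.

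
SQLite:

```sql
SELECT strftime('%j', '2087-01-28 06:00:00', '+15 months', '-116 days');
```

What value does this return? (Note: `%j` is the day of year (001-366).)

First apply '+15 months', '-116 days': 2087-01-28 06:00:00 → 2088-01-03 06:00:00.
Day-of-year for 2088-01-03: days since 2088-01-01 inclusive = 3, zero-padded to 003.

003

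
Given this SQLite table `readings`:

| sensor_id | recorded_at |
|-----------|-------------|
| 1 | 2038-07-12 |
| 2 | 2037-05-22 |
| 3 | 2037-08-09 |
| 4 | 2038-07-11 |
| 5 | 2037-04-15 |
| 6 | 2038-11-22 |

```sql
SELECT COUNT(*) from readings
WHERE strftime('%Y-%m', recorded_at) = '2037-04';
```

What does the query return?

Rows with year-month 2037-04: 2037-04-15 → 1.

1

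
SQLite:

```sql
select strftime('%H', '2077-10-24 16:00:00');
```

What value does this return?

16

`%H` extracts the 2-digit hour (00-23): 16.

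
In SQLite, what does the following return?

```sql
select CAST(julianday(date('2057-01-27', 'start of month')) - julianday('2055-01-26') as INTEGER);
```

`start of month` rewinds 2057-01-27 to 2057-01-01.
5 days remain in January 2055 after the 26th (31 − 26).
Full months from February 2055 through December 2056 contribute their day counts.
Then 1 day into January 2057.
Total: 5 + 28 + 31 + 30 + 31 + 30 + 31 + 31 + 30 + 31 + 30 + 31 + 31 + 29 + 31 + 30 + 31 + 30 + 31 + 31 + 30 + 31 + 30 + 31 + 1 = 706.

706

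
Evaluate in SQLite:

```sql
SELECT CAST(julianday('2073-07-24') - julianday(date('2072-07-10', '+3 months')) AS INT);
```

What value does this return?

Adding +3 months to 2072-07-10 gives 2072-10-10.
21 days remain in October 2072 after the 10th (31 − 10).
Full months from November 2072 through June 2073 contribute their day counts.
Then 24 days into July 2073.
Total: 21 + 30 + 31 + 31 + 28 + 31 + 30 + 31 + 30 + 24 = 287.

287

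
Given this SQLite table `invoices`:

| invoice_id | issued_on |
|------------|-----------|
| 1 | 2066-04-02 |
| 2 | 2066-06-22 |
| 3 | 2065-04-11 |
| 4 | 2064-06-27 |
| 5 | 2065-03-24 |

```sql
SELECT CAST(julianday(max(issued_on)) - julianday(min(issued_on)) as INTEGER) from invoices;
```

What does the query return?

725

MIN = 2064-06-27, MAX = 2066-06-22.
3 days remain in June 2064 after the 27th (30 − 27).
Full months from July 2064 through May 2066 contribute their day counts.
Then 22 days into June 2066.
Total: 3 + 31 + 31 + 30 + 31 + 30 + 31 + 31 + 28 + 31 + 30 + 31 + 30 + 31 + 31 + 30 + 31 + 30 + 31 + 31 + 28 + 31 + 30 + 31 + 22 = 725.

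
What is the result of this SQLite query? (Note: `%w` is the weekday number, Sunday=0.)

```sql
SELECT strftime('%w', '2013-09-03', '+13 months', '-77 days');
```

5

First apply '+13 months', '-77 days': 2013-09-03 → 2014-07-18.
2014-07-18 is a Friday; with Sunday=0 that is 5.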